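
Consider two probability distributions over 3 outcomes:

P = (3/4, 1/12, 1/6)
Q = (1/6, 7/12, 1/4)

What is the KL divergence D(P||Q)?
D(P||Q) = Σ P(i) log₂(P(i)/Q(i))
  i=0: (3/4) × log₂((3/4)/(1/6)) = (3/4) × log₂(9/2) = 1.6274
  i=1: (1/12) × log₂((1/12)/(7/12)) = (1/12) × log₂(1/7) = -0.2339
  i=2: (1/6) × log₂((1/6)/(1/4)) = (1/6) × log₂(2/3) = -0.0975
D(P||Q) = 1.6274 - 0.2339 - 0.0975
  = 1.2960 bits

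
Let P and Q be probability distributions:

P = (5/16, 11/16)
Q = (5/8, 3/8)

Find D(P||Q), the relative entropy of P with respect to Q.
D(P||Q) = Σ P(i) log₂(P(i)/Q(i))
  i=0: (5/16) × log₂((5/16)/(5/8)) = (5/16) × log₂(1/2) = -0.3125
  i=1: (11/16) × log₂((11/16)/(3/8)) = (11/16) × log₂(11/6) = 0.6012
D(P||Q) = -0.3125 + 0.6012
  = 0.2887 bits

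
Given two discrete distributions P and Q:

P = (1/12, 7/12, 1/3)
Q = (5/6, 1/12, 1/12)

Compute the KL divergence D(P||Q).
D(P||Q) = Σ P(i) log₂(P(i)/Q(i))
  i=0: (1/12) × log₂((1/12)/(5/6)) = (1/12) × log₂(1/10) = -0.2768
  i=1: (7/12) × log₂((7/12)/(1/12)) = (7/12) × log₂(7) = 1.6376
  i=2: (1/3) × log₂((1/3)/(1/12)) = (1/3) × log₂(4) = 0.6667
D(P||Q) = -0.2768 + 1.6376 + 0.6667
  = 2.0275 bits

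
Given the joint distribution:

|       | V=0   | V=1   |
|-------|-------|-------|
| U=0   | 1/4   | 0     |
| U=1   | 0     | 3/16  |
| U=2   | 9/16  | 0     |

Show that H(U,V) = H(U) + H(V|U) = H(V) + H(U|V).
Marginal P(U) (row sums):
  P(U=0) = 1/4 + 0 = 1/4
  P(U=1) = 0 + 3/16 = 3/16
  P(U=2) = 9/16 + 0 = 9/16
Marginal P(V) (column sums):
  P(V=0) = 1/4 + 0 + 9/16 = 13/16
  P(V=1) = 0 + 3/16 + 0 = 3/16

Decomposition 1: H(U) + H(V|U)
H(U) = -[(1/4)·log₂(1/4) + (3/16)·log₂(3/16) + (9/16)·log₂(9/16)]
  = 0.5000 + 0.4528 + 0.4669
  = 1.4197 bits
H(V|U) = -Σ P(U,V)·log₂ P(V|U), where P(V|U) = P(U,V) / P(U)
  (cells with P(U,V) = 0 contribute 0)
  (U=0,V=0): P(V|U) = (1/4)/(1/4) = 1;  -(1/4)·log₂(1) = 0.0000
  (U=1,V=1): P(V|U) = (3/16)/(3/16) = 1;  -(3/16)·log₂(1) = 0.0000
  (U=2,V=0): P(V|U) = (9/16)/(9/16) = 1;  -(9/16)·log₂(1) = 0.0000
H(V|U) = 0.0000 + 0.0000 + 0.0000
  = 0.0000 bits
H(U) + H(V|U) = 1.4197 + 0.0000 = 1.4197 bits

Decomposition 2: H(V) + H(U|V)
H(V) = -[(13/16)·log₂(13/16) + (3/16)·log₂(3/16)]
  = 0.2434 + 0.4528
  = 0.6962 bits
H(U|V) = -Σ P(U,V)·log₂ P(U|V), where P(U|V) = P(U,V) / P(V)
  (cells with P(U,V) = 0 contribute 0)
  (U=0,V=0): P(U|V) = (1/4)/(13/16) = 4/13;  -(1/4)·log₂(4/13) = 0.4251
  (U=1,V=1): P(U|V) = (3/16)/(3/16) = 1;  -(3/16)·log₂(1) = 0.0000
  (U=2,V=0): P(U|V) = (9/16)/(13/16) = 9/13;  -(9/16)·log₂(9/13) = 0.2984
H(U|V) = 0.4251 + 0.0000 + 0.2984
  = 0.7235 bits
H(V) + H(U|V) = 0.6962 + 0.7235 = 1.4197 bits

Direct computation of the joint entropy:
H(U,V) = -[(1/4)·log₂(1/4) + (3/16)·log₂(3/16) + (9/16)·log₂(9/16)]
  = 0.5000 + 0.4528 + 0.4669
  = 1.4197 bits

All three agree: H(U,V) = 1.4197 bits ✓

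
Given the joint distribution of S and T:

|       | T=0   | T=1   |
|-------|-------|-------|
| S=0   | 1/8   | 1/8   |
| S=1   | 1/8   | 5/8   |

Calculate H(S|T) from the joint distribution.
Marginal P(T) (column sums):
  P(T=0) = 1/8 + 1/8 = 1/4
  P(T=1) = 1/8 + 5/8 = 3/4

H(S|T) = -Σ P(S,T)·log₂ P(S|T), where P(S|T) = P(S,T) / P(T)
  (S=0,T=0): P(S|T) = (1/8)/(1/4) = 1/2;  -(1/8)·log₂(1/2) = 0.1250
  (S=0,T=1): P(S|T) = (1/8)/(3/4) = 1/6;  -(1/8)·log₂(1/6) = 0.3231
  (S=1,T=0): P(S|T) = (1/8)/(1/4) = 1/2;  -(1/8)·log₂(1/2) = 0.1250
  (S=1,T=1): P(S|T) = (5/8)/(3/4) = 5/6;  -(5/8)·log₂(5/6) = 0.1644
H(S|T) = 0.1250 + 0.3231 + 0.1250 + 0.1644
  = 0.7375 bits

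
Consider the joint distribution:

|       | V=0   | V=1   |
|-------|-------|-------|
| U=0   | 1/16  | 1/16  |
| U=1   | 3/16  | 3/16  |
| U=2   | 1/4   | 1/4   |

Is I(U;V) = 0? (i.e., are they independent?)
Marginal P(U) (row sums):
  P(U=0) = 1/16 + 1/16 = 1/8
  P(U=1) = 3/16 + 3/16 = 3/8
  P(U=2) = 1/4 + 1/4 = 1/2
Marginal P(V) (column sums):
  P(V=0) = 1/16 + 3/16 + 1/4 = 1/2
  P(V=1) = 1/16 + 3/16 + 1/4 = 1/2

U and V are independent iff P(U=i,V=j) = P(U=i)·P(V=j) for every cell.
  P(U=0)·P(V=0) = 1/8 × 1/2 = 1/16 = P(U=0,V=0) ✓
  P(U=0)·P(V=1) = 1/8 × 1/2 = 1/16 = P(U=0,V=1) ✓
  P(U=1)·P(V=0) = 3/8 × 1/2 = 3/16 = P(U=1,V=0) ✓
  P(U=1)·P(V=1) = 3/8 × 1/2 = 3/16 = P(U=1,V=1) ✓
  P(U=2)·P(V=0) = 1/2 × 1/2 = 1/4 = P(U=2,V=0) ✓
  P(U=2)·P(V=1) = 1/2 × 1/2 = 1/4 = P(U=2,V=1) ✓

Yes, U and V are independent: every cell factors, so I(U;V) = 0 bits.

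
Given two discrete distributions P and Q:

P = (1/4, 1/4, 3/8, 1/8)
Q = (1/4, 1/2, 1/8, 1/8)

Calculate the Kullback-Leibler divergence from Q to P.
D(P||Q) = Σ P(i) log₂(P(i)/Q(i))
  i=0: (1/4) × log₂((1/4)/(1/4)) = (1/4) × log₂(1) = 0.0000
  i=1: (1/4) × log₂((1/4)/(1/2)) = (1/4) × log₂(1/2) = -0.2500
  i=2: (3/8) × log₂((3/8)/(1/8)) = (3/8) × log₂(3) = 0.5944
  i=3: (1/8) × log₂((1/8)/(1/8)) = (1/8) × log₂(1) = 0.0000
D(P||Q) = 0.0000 - 0.2500 + 0.5944 + 0.0000
  = 0.3444 bits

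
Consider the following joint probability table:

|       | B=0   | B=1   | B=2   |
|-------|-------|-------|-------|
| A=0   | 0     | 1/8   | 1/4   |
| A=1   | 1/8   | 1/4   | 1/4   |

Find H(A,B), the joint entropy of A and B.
H(A,B) = -Σ P(A,B) log₂ P(A,B), summed over the non-zero cells:
H(A,B) = -[(1/8)·log₂(1/8) + (1/4)·log₂(1/4) + (1/8)·log₂(1/8) + (1/4)·log₂(1/4) + (1/4)·log₂(1/4)]
  = 0.3750 + 0.5000 + 0.3750 + 0.5000 + 0.5000
  = 2.2500 bits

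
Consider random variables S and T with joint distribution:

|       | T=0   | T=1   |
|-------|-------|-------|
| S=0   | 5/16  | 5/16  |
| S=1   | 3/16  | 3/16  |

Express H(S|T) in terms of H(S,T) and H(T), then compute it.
H(S|T) = H(S,T) - H(T)

Marginal P(T) (column sums):
  P(T=0) = 5/16 + 3/16 = 1/2
  P(T=1) = 5/16 + 3/16 = 1/2

H(S,T) = -[(5/16)·log₂(5/16) + (5/16)·log₂(5/16) + (3/16)·log₂(3/16) + (3/16)·log₂(3/16)]
  = 0.5244 + 0.5244 + 0.4528 + 0.4528
  = 1.9544 bits
H(T) = -[(1/2)·log₂(1/2) + (1/2)·log₂(1/2)]
  = 0.5000 + 0.5000
  = 1.0000 bits

H(S|T) = 1.9544 - 1.0000 = 0.9544 bits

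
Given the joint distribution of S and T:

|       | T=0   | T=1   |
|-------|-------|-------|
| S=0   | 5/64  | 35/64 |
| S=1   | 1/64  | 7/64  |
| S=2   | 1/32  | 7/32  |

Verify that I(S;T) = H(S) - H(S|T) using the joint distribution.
Left side, from I(S;T) = H(S) + H(T) - H(S,T):
Marginal P(S) (row sums):
  P(S=0) = 5/64 + 35/64 = 5/8
  P(S=1) = 1/64 + 7/64 = 1/8
  P(S=2) = 1/32 + 7/32 = 1/4
Marginal P(T) (column sums):
  P(T=0) = 5/64 + 1/64 + 1/32 = 1/8
  P(T=1) = 35/64 + 7/64 + 7/32 = 7/8

H(S) = -[(5/8)·log₂(5/8) + (1/8)·log₂(1/8) + (1/4)·log₂(1/4)]
  = 0.4238 + 0.3750 + 0.5000
  = 1.2988 bits
H(T) = -[(1/8)·log₂(1/8) + (7/8)·log₂(7/8)]
  = 0.3750 + 0.1686
  = 0.5436 bits
H(S,T) = -[(5/64)·log₂(5/64) + (35/64)·log₂(35/64) + (1/64)·log₂(1/64) + (7/64)·log₂(7/64) + (1/32)·log₂(1/32) + (7/32)·log₂(7/32)]
  = 0.2873 + 0.4762 + 0.0938 + 0.3492 + 0.1563 + 0.4796
  = 1.8424 bits

I(S;T) = H(S) + H(T) - H(S,T)
  = 1.2988 + 0.5436 - 1.8424
  = 0.0000 bits

Right side, with H(S|T) computed directly from the conditional probabilities:
H(S|T) = -Σ P(S,T)·log₂ P(S|T), where P(S|T) = P(S,T) / P(T)
  (S=0,T=0): P(S|T) = (5/64)/(1/8) = 5/8;  -(5/64)·log₂(5/8) = 0.0530
  (S=0,T=1): P(S|T) = (35/64)/(7/8) = 5/8;  -(35/64)·log₂(5/8) = 0.3708
  (S=1,T=0): P(S|T) = (1/64)/(1/8) = 1/8;  -(1/64)·log₂(1/8) = 0.0469
  (S=1,T=1): P(S|T) = (7/64)/(7/8) = 1/8;  -(7/64)·log₂(1/8) = 0.3281
  (S=2,T=0): P(S|T) = (1/32)/(1/8) = 1/4;  -(1/32)·log₂(1/4) = 0.0625
  (S=2,T=1): P(S|T) = (7/32)/(7/8) = 1/4;  -(7/32)·log₂(1/4) = 0.4375
H(S|T) = 0.0530 + 0.3708 + 0.0469 + 0.3281 + 0.0625 + 0.4375
  = 1.2988 bits
H(S) - H(S|T) = 1.2988 - 1.2988 = 0.0000 bits

Both sides equal 0.0000 bits, so I(S;T) = H(S) - H(S|T) ✓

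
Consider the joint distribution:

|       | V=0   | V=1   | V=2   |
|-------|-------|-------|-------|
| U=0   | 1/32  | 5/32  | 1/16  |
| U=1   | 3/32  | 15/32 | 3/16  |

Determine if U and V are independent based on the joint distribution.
Marginal P(U) (row sums):
  P(U=0) = 1/32 + 5/32 + 1/16 = 1/4
  P(U=1) = 3/32 + 15/32 + 3/16 = 3/4
Marginal P(V) (column sums):
  P(V=0) = 1/32 + 3/32 = 1/8
  P(V=1) = 5/32 + 15/32 = 5/8
  P(V=2) = 1/16 + 3/16 = 1/4

U and V are independent iff P(U=i,V=j) = P(U=i)·P(V=j) for every cell.
  P(U=0)·P(V=0) = 1/4 × 1/8 = 1/32 = P(U=0,V=0) ✓
  P(U=0)·P(V=1) = 1/4 × 5/8 = 5/32 = P(U=0,V=1) ✓
  P(U=0)·P(V=2) = 1/4 × 1/4 = 1/16 = P(U=0,V=2) ✓
  P(U=1)·P(V=0) = 3/4 × 1/8 = 3/32 = P(U=1,V=0) ✓
  P(U=1)·P(V=1) = 3/4 × 5/8 = 15/32 = P(U=1,V=1) ✓
  P(U=1)·P(V=2) = 3/4 × 1/4 = 3/16 = P(U=1,V=2) ✓

Yes, U and V are independent: every cell factors, so I(U;V) = 0 bits.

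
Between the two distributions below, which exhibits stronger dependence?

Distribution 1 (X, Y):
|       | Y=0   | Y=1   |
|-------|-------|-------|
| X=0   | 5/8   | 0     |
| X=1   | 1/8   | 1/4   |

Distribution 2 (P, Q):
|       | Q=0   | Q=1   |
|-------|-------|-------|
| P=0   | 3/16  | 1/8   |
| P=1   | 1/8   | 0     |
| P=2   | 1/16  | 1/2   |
Distribution 1 (X, Y):
Marginal P(X) (row sums):
  P(X=0) = 5/8 + 0 = 5/8
  P(X=1) = 1/8 + 1/4 = 3/8
Marginal P(Y) (column sums):
  P(Y=0) = 5/8 + 1/8 = 3/4
  P(Y=1) = 0 + 1/4 = 1/4

H(X) = -[(5/8)·log₂(5/8) + (3/8)·log₂(3/8)]
  = 0.4238 + 0.5306
  = 0.9544 bits
H(Y) = -[(3/4)·log₂(3/4) + (1/4)·log₂(1/4)]
  = 0.3113 + 0.5000
  = 0.8113 bits
H(X,Y) = -[(5/8)·log₂(5/8) + (1/8)·log₂(1/8) + (1/4)·log₂(1/4)]
  = 0.4238 + 0.3750 + 0.5000
  = 1.2988 bits

I(X;Y) = H(X) + H(Y) - H(X,Y)
  = 0.9544 + 0.8113 - 1.2988
  = 0.4669 bits

Distribution 2 (P, Q):
Marginal P(P) (row sums):
  P(P=0) = 3/16 + 1/8 = 5/16
  P(P=1) = 1/8 + 0 = 1/8
  P(P=2) = 1/16 + 1/2 = 9/16
Marginal P(Q) (column sums):
  P(Q=0) = 3/16 + 1/8 + 1/16 = 3/8
  P(Q=1) = 1/8 + 0 + 1/2 = 5/8

H(P) = -[(5/16)·log₂(5/16) + (1/8)·log₂(1/8) + (9/16)·log₂(9/16)]
  = 0.5244 + 0.3750 + 0.4669
  = 1.3663 bits
H(Q) = -[(3/8)·log₂(3/8) + (5/8)·log₂(5/8)]
  = 0.5306 + 0.4238
  = 0.9544 bits
H(P,Q) = -[(3/16)·log₂(3/16) + (1/8)·log₂(1/8) + (1/8)·log₂(1/8) + (1/16)·log₂(1/16) + (1/2)·log₂(1/2)]
  = 0.4528 + 0.3750 + 0.3750 + 0.2500 + 0.5000
  = 1.9528 bits

I(P;Q) = H(P) + H(Q) - H(P,Q)
  = 1.3663 + 0.9544 - 1.9528
  = 0.3679 bits

I(X;Y) = 0.4669 bits > I(P;Q) = 0.3679 bits, so (X, Y) has the higher mutual information (stronger dependence).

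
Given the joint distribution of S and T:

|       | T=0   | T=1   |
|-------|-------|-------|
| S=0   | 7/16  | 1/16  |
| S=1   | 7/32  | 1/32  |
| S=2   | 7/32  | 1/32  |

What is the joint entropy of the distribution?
H(S,T) = -Σ P(S,T) log₂ P(S,T), summed over the non-zero cells:
H(S,T) = -[(7/16)·log₂(7/16) + (1/16)·log₂(1/16) + (7/32)·log₂(7/32) + (1/32)·log₂(1/32) + (7/32)·log₂(7/32) + (1/32)·log₂(1/32)]
  = 0.5218 + 0.2500 + 0.4796 + 0.1563 + 0.4796 + 0.1563
  = 2.0436 bits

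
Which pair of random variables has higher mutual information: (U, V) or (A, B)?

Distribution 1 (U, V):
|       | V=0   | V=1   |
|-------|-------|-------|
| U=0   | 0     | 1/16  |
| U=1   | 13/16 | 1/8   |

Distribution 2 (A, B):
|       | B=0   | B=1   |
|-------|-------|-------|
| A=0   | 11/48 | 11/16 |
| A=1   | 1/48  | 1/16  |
Distribution 1 (U, V):
Marginal P(U) (row sums):
  P(U=0) = 0 + 1/16 = 1/16
  P(U=1) = 13/16 + 1/8 = 15/16
Marginal P(V) (column sums):
  P(V=0) = 0 + 13/16 = 13/16
  P(V=1) = 1/16 + 1/8 = 3/16

H(U) = -[(1/16)·log₂(1/16) + (15/16)·log₂(15/16)]
  = 0.2500 + 0.0873
  = 0.3373 bits
H(V) = -[(13/16)·log₂(13/16) + (3/16)·log₂(3/16)]
  = 0.2434 + 0.4528
  = 0.6962 bits
H(U,V) = -[(1/16)·log₂(1/16) + (13/16)·log₂(13/16) + (1/8)·log₂(1/8)]
  = 0.2500 + 0.2434 + 0.3750
  = 0.8684 bits

I(U;V) = H(U) + H(V) - H(U,V)
  = 0.3373 + 0.6962 - 0.8684
  = 0.1651 bits

Distribution 2 (A, B):
Marginal P(A) (row sums):
  P(A=0) = 11/48 + 11/16 = 11/12
  P(A=1) = 1/48 + 1/16 = 1/12
Marginal P(B) (column sums):
  P(B=0) = 11/48 + 1/48 = 1/4
  P(B=1) = 11/16 + 1/16 = 3/4

H(A) = -[(11/12)·log₂(11/12) + (1/12)·log₂(1/12)]
  = 0.1151 + 0.2987
  = 0.4138 bits
H(B) = -[(1/4)·log₂(1/4) + (3/4)·log₂(3/4)]
  = 0.5000 + 0.3113
  = 0.8113 bits
H(A,B) = -[(11/48)·log₂(11/48) + (11/16)·log₂(11/16) + (1/48)·log₂(1/48) + (1/16)·log₂(1/16)]
  = 0.4871 + 0.3716 + 0.1164 + 0.2500
  = 1.2251 bits

I(A;B) = H(A) + H(B) - H(A,B)
  = 0.4138 + 0.8113 - 1.2251
  = 0.0000 bits

I(U;V) = 0.1651 bits > I(A;B) = 0.0000 bits, so (U, V) has the higher mutual information (stronger dependence).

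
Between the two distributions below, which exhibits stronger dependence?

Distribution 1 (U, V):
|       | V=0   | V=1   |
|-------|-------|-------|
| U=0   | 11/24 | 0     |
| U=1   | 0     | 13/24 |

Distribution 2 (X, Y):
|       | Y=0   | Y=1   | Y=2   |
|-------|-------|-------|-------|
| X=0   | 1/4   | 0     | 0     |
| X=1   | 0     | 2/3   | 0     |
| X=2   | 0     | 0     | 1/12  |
Distribution 1 (U, V):
Marginal P(U) (row sums):
  P(U=0) = 11/24 + 0 = 11/24
  P(U=1) = 0 + 13/24 = 13/24
Marginal P(V) (column sums):
  P(V=0) = 11/24 + 0 = 11/24
  P(V=1) = 0 + 13/24 = 13/24

H(U) = -[(11/24)·log₂(11/24) + (13/24)·log₂(13/24)]
  = 0.5159 + 0.4791
  = 0.9950 bits
H(V) = -[(11/24)·log₂(11/24) + (13/24)·log₂(13/24)]
  = 0.5159 + 0.4791
  = 0.9950 bits
H(U,V) = -[(11/24)·log₂(11/24) + (13/24)·log₂(13/24)]
  = 0.5159 + 0.4791
  = 0.9950 bits

I(U;V) = H(U) + H(V) - H(U,V)
  = 0.9950 + 0.9950 - 0.9950
  = 0.9950 bits

Distribution 2 (X, Y):
Marginal P(X) (row sums):
  P(X=0) = 1/4 + 0 + 0 = 1/4
  P(X=1) = 0 + 2/3 + 0 = 2/3
  P(X=2) = 0 + 0 + 1/12 = 1/12
Marginal P(Y) (column sums):
  P(Y=0) = 1/4 + 0 + 0 = 1/4
  P(Y=1) = 0 + 2/3 + 0 = 2/3
  P(Y=2) = 0 + 0 + 1/12 = 1/12

H(X) = -[(1/4)·log₂(1/4) + (2/3)·log₂(2/3) + (1/12)·log₂(1/12)]
  = 0.5000 + 0.3900 + 0.2987
  = 1.1887 bits
H(Y) = -[(1/4)·log₂(1/4) + (2/3)·log₂(2/3) + (1/12)·log₂(1/12)]
  = 0.5000 + 0.3900 + 0.2987
  = 1.1887 bits
H(X,Y) = -[(1/4)·log₂(1/4) + (2/3)·log₂(2/3) + (1/12)·log₂(1/12)]
  = 0.5000 + 0.3900 + 0.2987
  = 1.1887 bits

I(X;Y) = H(X) + H(Y) - H(X,Y)
  = 1.1887 + 1.1887 - 1.1887
  = 1.1887 bits

I(X;Y) = 1.1887 bits > I(U;V) = 0.9950 bits, so (X, Y) has the higher mutual information (stronger dependence).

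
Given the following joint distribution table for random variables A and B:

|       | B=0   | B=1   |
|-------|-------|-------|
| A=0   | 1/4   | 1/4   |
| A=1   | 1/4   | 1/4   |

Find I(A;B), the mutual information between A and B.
Marginal P(A) (row sums):
  P(A=0) = 1/4 + 1/4 = 1/2
  P(A=1) = 1/4 + 1/4 = 1/2
Marginal P(B) (column sums):
  P(B=0) = 1/4 + 1/4 = 1/2
  P(B=1) = 1/4 + 1/4 = 1/2

H(A) = -[(1/2)·log₂(1/2) + (1/2)·log₂(1/2)]
  = 0.5000 + 0.5000
  = 1.0000 bits
H(B) = -[(1/2)·log₂(1/2) + (1/2)·log₂(1/2)]
  = 0.5000 + 0.5000
  = 1.0000 bits
H(A,B) = -[(1/4)·log₂(1/4) + (1/4)·log₂(1/4) + (1/4)·log₂(1/4) + (1/4)·log₂(1/4)]
  = 0.5000 + 0.5000 + 0.5000 + 0.5000
  = 2.0000 bits

I(A;B) = H(A) + H(B) - H(A,B)
  = 1.0000 + 1.0000 - 2.0000
  = 0.0000 bits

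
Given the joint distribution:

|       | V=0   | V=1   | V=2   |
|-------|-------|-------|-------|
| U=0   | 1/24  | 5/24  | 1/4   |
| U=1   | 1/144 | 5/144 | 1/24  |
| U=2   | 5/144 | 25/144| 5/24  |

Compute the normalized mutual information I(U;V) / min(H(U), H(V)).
Marginal P(U) (row sums):
  P(U=0) = 1/24 + 5/24 + 1/4 = 1/2
  P(U=1) = 1/144 + 5/144 + 1/24 = 1/12
  P(U=2) = 5/144 + 25/144 + 5/24 = 5/12
Marginal P(V) (column sums):
  P(V=0) = 1/24 + 1/144 + 5/144 = 1/12
  P(V=1) = 5/24 + 5/144 + 25/144 = 5/12
  P(V=2) = 1/4 + 1/24 + 5/24 = 1/2

H(U) = -[(1/2)·log₂(1/2) + (1/12)·log₂(1/12) + (5/12)·log₂(5/12)]
  = 0.5000 + 0.2987 + 0.5263
  = 1.3250 bits
H(V) = -[(1/12)·log₂(1/12) + (5/12)·log₂(5/12) + (1/2)·log₂(1/2)]
  = 0.2987 + 0.5263 + 0.5000
  = 1.3250 bits
H(U,V) = -[(1/24)·log₂(1/24) + (5/24)·log₂(5/24) + (1/4)·log₂(1/4) + (1/144)·log₂(1/144) + (5/144)·log₂(5/144) + (1/24)·log₂(1/24) + (5/144)·log₂(5/144) + (25/144)·log₂(25/144) + (5/24)·log₂(5/24)]
  = 0.1910 + 0.4715 + 0.5000 + 0.0498 + 0.1683 + 0.1910 + 0.1683 + 0.4386 + 0.4715
  = 2.6500 bits

I(U;V) = H(U) + H(V) - H(U,V)
  = 1.3250 + 1.3250 - 2.6500
  = 0.0000 bits

min(H(U), H(V)) = min(1.3250, 1.3250) = 1.3250 bits
Normalized MI = 0.0000 / 1.3250 = 0.0000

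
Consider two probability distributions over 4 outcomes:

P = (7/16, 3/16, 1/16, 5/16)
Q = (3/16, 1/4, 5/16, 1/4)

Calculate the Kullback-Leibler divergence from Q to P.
D(P||Q) = Σ P(i) log₂(P(i)/Q(i))
  i=0: (7/16) × log₂((7/16)/(3/16)) = (7/16) × log₂(7/3) = 0.5348
  i=1: (3/16) × log₂((3/16)/(1/4)) = (3/16) × log₂(3/4) = -0.0778
  i=2: (1/16) × log₂((1/16)/(5/16)) = (1/16) × log₂(1/5) = -0.1451
  i=3: (5/16) × log₂((5/16)/(1/4)) = (5/16) × log₂(5/4) = 0.1006
D(P||Q) = 0.5348 - 0.0778 - 0.1451 + 0.1006
  = 0.4125 bits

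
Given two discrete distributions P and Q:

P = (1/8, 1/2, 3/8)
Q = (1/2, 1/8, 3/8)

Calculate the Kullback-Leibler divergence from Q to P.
D(P||Q) = Σ P(i) log₂(P(i)/Q(i))
  i=0: (1/8) × log₂((1/8)/(1/2)) = (1/8) × log₂(1/4) = -0.2500
  i=1: (1/2) × log₂((1/2)/(1/8)) = (1/2) × log₂(4) = 1.0000
  i=2: (3/8) × log₂((3/8)/(3/8)) = (3/8) × log₂(1) = 0.0000
D(P||Q) = -0.2500 + 1.0000 + 0.0000
  = 0.7500 bits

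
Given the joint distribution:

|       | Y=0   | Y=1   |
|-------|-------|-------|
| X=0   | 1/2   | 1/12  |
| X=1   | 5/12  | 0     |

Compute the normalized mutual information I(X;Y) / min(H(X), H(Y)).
Marginal P(X) (row sums):
  P(X=0) = 1/2 + 1/12 = 7/12
  P(X=1) = 5/12 + 0 = 5/12
Marginal P(Y) (column sums):
  P(Y=0) = 1/2 + 5/12 = 11/12
  P(Y=1) = 1/12 + 0 = 1/12

H(X) = -[(7/12)·log₂(7/12) + (5/12)·log₂(5/12)]
  = 0.4536 + 0.5263
  = 0.9799 bits
H(Y) = -[(11/12)·log₂(11/12) + (1/12)·log₂(1/12)]
  = 0.1151 + 0.2987
  = 0.4138 bits
H(X,Y) = -[(1/2)·log₂(1/2) + (1/12)·log₂(1/12) + (5/12)·log₂(5/12)]
  = 0.5000 + 0.2987 + 0.5263
  = 1.3250 bits

I(X;Y) = H(X) + H(Y) - H(X,Y)
  = 0.9799 + 0.4138 - 1.3250
  = 0.0687 bits

min(H(X), H(Y)) = min(0.9799, 0.4138) = 0.4138 bits
Normalized MI = 0.0687 / 0.4138 = 0.1660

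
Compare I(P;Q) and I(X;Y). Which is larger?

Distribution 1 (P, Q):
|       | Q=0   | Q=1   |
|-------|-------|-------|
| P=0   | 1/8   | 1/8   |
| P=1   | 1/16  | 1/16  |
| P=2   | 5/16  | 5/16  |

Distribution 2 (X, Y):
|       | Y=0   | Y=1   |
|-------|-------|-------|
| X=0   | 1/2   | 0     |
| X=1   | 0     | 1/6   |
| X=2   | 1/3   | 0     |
Distribution 1 (P, Q):
Marginal P(P) (row sums):
  P(P=0) = 1/8 + 1/8 = 1/4
  P(P=1) = 1/16 + 1/16 = 1/8
  P(P=2) = 5/16 + 5/16 = 5/8
Marginal P(Q) (column sums):
  P(Q=0) = 1/8 + 1/16 + 5/16 = 1/2
  P(Q=1) = 1/8 + 1/16 + 5/16 = 1/2

H(P) = -[(1/4)·log₂(1/4) + (1/8)·log₂(1/8) + (5/8)·log₂(5/8)]
  = 0.5000 + 0.3750 + 0.4238
  = 1.2988 bits
H(Q) = -[(1/2)·log₂(1/2) + (1/2)·log₂(1/2)]
  = 0.5000 + 0.5000
  = 1.0000 bits
H(P,Q) = -[(1/8)·log₂(1/8) + (1/8)·log₂(1/8) + (1/16)·log₂(1/16) + (1/16)·log₂(1/16) + (5/16)·log₂(5/16) + (5/16)·log₂(5/16)]
  = 0.3750 + 0.3750 + 0.2500 + 0.2500 + 0.5244 + 0.5244
  = 2.2988 bits

I(P;Q) = H(P) + H(Q) - H(P,Q)
  = 1.2988 + 1.0000 - 2.2988
  = 0.0000 bits

Distribution 2 (X, Y):
Marginal P(X) (row sums):
  P(X=0) = 1/2 + 0 = 1/2
  P(X=1) = 0 + 1/6 = 1/6
  P(X=2) = 1/3 + 0 = 1/3
Marginal P(Y) (column sums):
  P(Y=0) = 1/2 + 0 + 1/3 = 5/6
  P(Y=1) = 0 + 1/6 + 0 = 1/6

H(X) = -[(1/2)·log₂(1/2) + (1/6)·log₂(1/6) + (1/3)·log₂(1/3)]
  = 0.5000 + 0.4308 + 0.5283
  = 1.4591 bits
H(Y) = -[(5/6)·log₂(5/6) + (1/6)·log₂(1/6)]
  = 0.2192 + 0.4308
  = 0.6500 bits
H(X,Y) = -[(1/2)·log₂(1/2) + (1/6)·log₂(1/6) + (1/3)·log₂(1/3)]
  = 0.5000 + 0.4308 + 0.5283
  = 1.4591 bits

I(X;Y) = H(X) + H(Y) - H(X,Y)
  = 1.4591 + 0.6500 - 1.4591
  = 0.6500 bits

I(X;Y) = 0.6500 bits > I(P;Q) = 0.0000 bits, so (X, Y) has the higher mutual information (stronger dependence).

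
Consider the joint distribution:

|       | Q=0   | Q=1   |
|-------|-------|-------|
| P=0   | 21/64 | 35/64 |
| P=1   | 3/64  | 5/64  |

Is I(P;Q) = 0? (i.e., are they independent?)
Marginal P(P) (row sums):
  P(P=0) = 21/64 + 35/64 = 7/8
  P(P=1) = 3/64 + 5/64 = 1/8
Marginal P(Q) (column sums):
  P(Q=0) = 21/64 + 3/64 = 3/8
  P(Q=1) = 35/64 + 5/64 = 5/8

P and Q are independent iff P(P=i,Q=j) = P(P=i)·P(Q=j) for every cell.
  P(P=0)·P(Q=0) = 7/8 × 3/8 = 21/64 = P(P=0,Q=0) ✓
  P(P=0)·P(Q=1) = 7/8 × 5/8 = 35/64 = P(P=0,Q=1) ✓
  P(P=1)·P(Q=0) = 1/8 × 3/8 = 3/64 = P(P=1,Q=0) ✓
  P(P=1)·P(Q=1) = 1/8 × 5/8 = 5/64 = P(P=1,Q=1) ✓

Yes, P and Q are independent: every cell factors, so I(P;Q) = 0 bits.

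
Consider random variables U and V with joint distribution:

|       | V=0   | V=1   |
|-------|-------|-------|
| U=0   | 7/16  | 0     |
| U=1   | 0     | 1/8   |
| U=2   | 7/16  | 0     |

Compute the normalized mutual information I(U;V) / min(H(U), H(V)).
Marginal P(U) (row sums):
  P(U=0) = 7/16 + 0 = 7/16
  P(U=1) = 0 + 1/8 = 1/8
  P(U=2) = 7/16 + 0 = 7/16
Marginal P(V) (column sums):
  P(V=0) = 7/16 + 0 + 7/16 = 7/8
  P(V=1) = 0 + 1/8 + 0 = 1/8

H(U) = -[(7/16)·log₂(7/16) + (1/8)·log₂(1/8) + (7/16)·log₂(7/16)]
  = 0.5218 + 0.3750 + 0.5218
  = 1.4186 bits
H(V) = -[(7/8)·log₂(7/8) + (1/8)·log₂(1/8)]
  = 0.1686 + 0.3750
  = 0.5436 bits
H(U,V) = -[(7/16)·log₂(7/16) + (1/8)·log₂(1/8) + (7/16)·log₂(7/16)]
  = 0.5218 + 0.3750 + 0.5218
  = 1.4186 bits

I(U;V) = H(U) + H(V) - H(U,V)
  = 1.4186 + 0.5436 - 1.4186
  = 0.5436 bits

min(H(U), H(V)) = min(1.4186, 0.5436) = 0.5436 bits
Normalized MI = 0.5436 / 0.5436 = 1.0000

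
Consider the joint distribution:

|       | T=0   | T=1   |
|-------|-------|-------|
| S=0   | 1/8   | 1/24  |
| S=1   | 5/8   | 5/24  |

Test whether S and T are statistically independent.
Marginal P(S) (row sums):
  P(S=0) = 1/8 + 1/24 = 1/6
  P(S=1) = 5/8 + 5/24 = 5/6
Marginal P(T) (column sums):
  P(T=0) = 1/8 + 5/8 = 3/4
  P(T=1) = 1/24 + 5/24 = 1/4

S and T are independent iff P(S=i,T=j) = P(S=i)·P(T=j) for every cell.
  P(S=0)·P(T=0) = 1/6 × 3/4 = 1/8 = P(S=0,T=0) ✓
  P(S=0)·P(T=1) = 1/6 × 1/4 = 1/24 = P(S=0,T=1) ✓
  P(S=1)·P(T=0) = 5/6 × 3/4 = 5/8 = P(S=1,T=0) ✓
  P(S=1)·P(T=1) = 5/6 × 1/4 = 5/24 = P(S=1,T=1) ✓

Yes, S and T are independent: every cell factors, so I(S;T) = 0 bits.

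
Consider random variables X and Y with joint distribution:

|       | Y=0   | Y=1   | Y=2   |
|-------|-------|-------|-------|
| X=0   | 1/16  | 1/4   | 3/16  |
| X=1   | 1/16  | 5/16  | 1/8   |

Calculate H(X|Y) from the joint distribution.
Marginal P(Y) (column sums):
  P(Y=0) = 1/16 + 1/16 = 1/8
  P(Y=1) = 1/4 + 5/16 = 9/16
  P(Y=2) = 3/16 + 1/8 = 5/16

H(X|Y) = -Σ P(X,Y)·log₂ P(X|Y), where P(X|Y) = P(X,Y) / P(Y)
  (X=0,Y=0): P(X|Y) = (1/16)/(1/8) = 1/2;  -(1/16)·log₂(1/2) = 0.0625
  (X=0,Y=1): P(X|Y) = (1/4)/(9/16) = 4/9;  -(1/4)·log₂(4/9) = 0.2925
  (X=0,Y=2): P(X|Y) = (3/16)/(5/16) = 3/5;  -(3/16)·log₂(3/5) = 0.1382
  (X=1,Y=0): P(X|Y) = (1/16)/(1/8) = 1/2;  -(1/16)·log₂(1/2) = 0.0625
  (X=1,Y=1): P(X|Y) = (5/16)/(9/16) = 5/9;  -(5/16)·log₂(5/9) = 0.2650
  (X=1,Y=2): P(X|Y) = (1/8)/(5/16) = 2/5;  -(1/8)·log₂(2/5) = 0.1652
H(X|Y) = 0.0625 + 0.2925 + 0.1382 + 0.0625 + 0.2650 + 0.1652
  = 0.9859 bits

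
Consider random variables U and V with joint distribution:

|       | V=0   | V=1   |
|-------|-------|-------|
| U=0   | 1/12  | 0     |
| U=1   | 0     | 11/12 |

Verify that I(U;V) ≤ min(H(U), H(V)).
Marginal P(U) (row sums):
  P(U=0) = 1/12 + 0 = 1/12
  P(U=1) = 0 + 11/12 = 11/12
Marginal P(V) (column sums):
  P(V=0) = 1/12 + 0 = 1/12
  P(V=1) = 0 + 11/12 = 11/12

H(U) = -[(1/12)·log₂(1/12) + (11/12)·log₂(11/12)]
  = 0.2987 + 0.1151
  = 0.4138 bits
H(V) = -[(1/12)·log₂(1/12) + (11/12)·log₂(11/12)]
  = 0.2987 + 0.1151
  = 0.4138 bits
H(U,V) = -[(1/12)·log₂(1/12) + (11/12)·log₂(11/12)]
  = 0.2987 + 0.1151
  = 0.4138 bits

I(U;V) = H(U) + H(V) - H(U,V)
  = 0.4138 + 0.4138 - 0.4138
  = 0.4138 bits

min(H(U), H(V)) = min(0.4138, 0.4138) = 0.4138 bits
Since 0.4138 ≤ 0.4138, the bound is satisfied ✓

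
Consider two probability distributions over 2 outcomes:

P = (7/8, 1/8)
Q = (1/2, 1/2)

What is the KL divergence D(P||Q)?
D(P||Q) = Σ P(i) log₂(P(i)/Q(i))
  i=0: (7/8) × log₂((7/8)/(1/2)) = (7/8) × log₂(7/4) = 0.7064
  i=1: (1/8) × log₂((1/8)/(1/2)) = (1/8) × log₂(1/4) = -0.2500
D(P||Q) = 0.7064 - 0.2500
  = 0.4564 bits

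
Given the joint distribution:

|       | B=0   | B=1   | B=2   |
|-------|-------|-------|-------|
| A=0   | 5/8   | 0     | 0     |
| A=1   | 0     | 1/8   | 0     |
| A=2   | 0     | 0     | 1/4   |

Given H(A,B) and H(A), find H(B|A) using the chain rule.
From the chain rule: H(A,B) = H(A) + H(B|A)
Therefore: H(B|A) = H(A,B) - H(A)

H(A,B) = -[(5/8)·log₂(5/8) + (1/8)·log₂(1/8) + (1/4)·log₂(1/4)]
  = 0.4238 + 0.3750 + 0.5000
  = 1.2988 bits
Marginal P(A) (row sums):
  P(A=0) = 5/8 + 0 + 0 = 5/8
  P(A=1) = 0 + 1/8 + 0 = 1/8
  P(A=2) = 0 + 0 + 1/4 = 1/4
H(A) = -[(5/8)·log₂(5/8) + (1/8)·log₂(1/8) + (1/4)·log₂(1/4)]
  = 0.4238 + 0.3750 + 0.5000
  = 1.2988 bits

H(B|A) = 1.2988 - 1.2988 = 0.0000 bits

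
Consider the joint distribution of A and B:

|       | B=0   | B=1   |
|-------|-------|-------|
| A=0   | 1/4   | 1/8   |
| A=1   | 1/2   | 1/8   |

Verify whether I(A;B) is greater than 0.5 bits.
Marginal P(A) (row sums):
  P(A=0) = 1/4 + 1/8 = 3/8
  P(A=1) = 1/2 + 1/8 = 5/8
Marginal P(B) (column sums):
  P(B=0) = 1/4 + 1/2 = 3/4
  P(B=1) = 1/8 + 1/8 = 1/4

H(A) = -[(3/8)·log₂(3/8) + (5/8)·log₂(5/8)]
  = 0.5306 + 0.4238
  = 0.9544 bits
H(B) = -[(3/4)·log₂(3/4) + (1/4)·log₂(1/4)]
  = 0.3113 + 0.5000
  = 0.8113 bits
H(A,B) = -[(1/4)·log₂(1/4) + (1/8)·log₂(1/8) + (1/2)·log₂(1/2) + (1/8)·log₂(1/8)]
  = 0.5000 + 0.3750 + 0.5000 + 0.3750
  = 1.7500 bits

I(A;B) = H(A) + H(B) - H(A,B)
  = 0.9544 + 0.8113 - 1.7500
  = 0.0157 bits

No. I(A;B) = 0.0157 bits, which is ≤ 0.5 bits.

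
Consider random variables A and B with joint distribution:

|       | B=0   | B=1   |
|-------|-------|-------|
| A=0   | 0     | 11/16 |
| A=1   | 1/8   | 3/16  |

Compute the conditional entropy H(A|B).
Marginal P(B) (column sums):
  P(B=0) = 0 + 1/8 = 1/8
  P(B=1) = 11/16 + 3/16 = 7/8

H(A|B) = -Σ P(A,B)·log₂ P(A|B), where P(A|B) = P(A,B) / P(B)
  (cells with P(A,B) = 0 contribute 0)
  (A=0,B=1): P(A|B) = (11/16)/(7/8) = 11/14;  -(11/16)·log₂(11/14) = 0.2392
  (A=1,B=0): P(A|B) = (1/8)/(1/8) = 1;  -(1/8)·log₂(1) = 0.0000
  (A=1,B=1): P(A|B) = (3/16)/(7/8) = 3/14;  -(3/16)·log₂(3/14) = 0.4167
H(A|B) = 0.2392 + 0.0000 + 0.4167
  = 0.6559 bits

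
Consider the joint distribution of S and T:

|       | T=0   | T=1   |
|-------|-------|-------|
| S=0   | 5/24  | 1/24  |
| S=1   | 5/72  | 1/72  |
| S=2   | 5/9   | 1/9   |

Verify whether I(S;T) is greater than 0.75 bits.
Marginal P(S) (row sums):
  P(S=0) = 5/24 + 1/24 = 1/4
  P(S=1) = 5/72 + 1/72 = 1/12
  P(S=2) = 5/9 + 1/9 = 2/3
Marginal P(T) (column sums):
  P(T=0) = 5/24 + 5/72 + 5/9 = 5/6
  P(T=1) = 1/24 + 1/72 + 1/9 = 1/6

H(S) = -[(1/4)·log₂(1/4) + (1/12)·log₂(1/12) + (2/3)·log₂(2/3)]
  = 0.5000 + 0.2987 + 0.3900
  = 1.1887 bits
H(T) = -[(5/6)·log₂(5/6) + (1/6)·log₂(1/6)]
  = 0.2192 + 0.4308
  = 0.6500 bits
H(S,T) = -[(5/24)·log₂(5/24) + (1/24)·log₂(1/24) + (5/72)·log₂(5/72) + (1/72)·log₂(1/72) + (5/9)·log₂(5/9) + (1/9)·log₂(1/9)]
  = 0.4715 + 0.1910 + 0.2672 + 0.0857 + 0.4711 + 0.3522
  = 1.8387 bits

I(S;T) = H(S) + H(T) - H(S,T)
  = 1.1887 + 0.6500 - 1.8387
  = 0.0000 bits

No. I(S;T) = 0.0000 bits, which is ≤ 0.75 bits.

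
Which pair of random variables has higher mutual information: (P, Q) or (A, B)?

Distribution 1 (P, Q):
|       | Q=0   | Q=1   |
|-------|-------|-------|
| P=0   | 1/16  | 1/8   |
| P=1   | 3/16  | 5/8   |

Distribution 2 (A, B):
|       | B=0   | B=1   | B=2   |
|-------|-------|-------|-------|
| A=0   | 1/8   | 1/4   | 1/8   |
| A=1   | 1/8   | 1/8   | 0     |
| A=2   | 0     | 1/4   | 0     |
Distribution 1 (P, Q):
Marginal P(P) (row sums):
  P(P=0) = 1/16 + 1/8 = 3/16
  P(P=1) = 3/16 + 5/8 = 13/16
Marginal P(Q) (column sums):
  P(Q=0) = 1/16 + 3/16 = 1/4
  P(Q=1) = 1/8 + 5/8 = 3/4

H(P) = -[(3/16)·log₂(3/16) + (13/16)·log₂(13/16)]
  = 0.4528 + 0.2434
  = 0.6962 bits
H(Q) = -[(1/4)·log₂(1/4) + (3/4)·log₂(3/4)]
  = 0.5000 + 0.3113
  = 0.8113 bits
H(P,Q) = -[(1/16)·log₂(1/16) + (1/8)·log₂(1/8) + (3/16)·log₂(3/16) + (5/8)·log₂(5/8)]
  = 0.2500 + 0.3750 + 0.4528 + 0.4238
  = 1.5016 bits

I(P;Q) = H(P) + H(Q) - H(P,Q)
  = 0.6962 + 0.8113 - 1.5016
  = 0.0059 bits

Distribution 2 (A, B):
Marginal P(A) (row sums):
  P(A=0) = 1/8 + 1/4 + 1/8 = 1/2
  P(A=1) = 1/8 + 1/8 + 0 = 1/4
  P(A=2) = 0 + 1/4 + 0 = 1/4
Marginal P(B) (column sums):
  P(B=0) = 1/8 + 1/8 + 0 = 1/4
  P(B=1) = 1/4 + 1/8 + 1/4 = 5/8
  P(B=2) = 1/8 + 0 + 0 = 1/8

H(A) = -[(1/2)·log₂(1/2) + (1/4)·log₂(1/4) + (1/4)·log₂(1/4)]
  = 0.5000 + 0.5000 + 0.5000
  = 1.5000 bits
H(B) = -[(1/4)·log₂(1/4) + (5/8)·log₂(5/8) + (1/8)·log₂(1/8)]
  = 0.5000 + 0.4238 + 0.3750
  = 1.2988 bits
H(A,B) = -[(1/8)·log₂(1/8) + (1/4)·log₂(1/4) + (1/8)·log₂(1/8) + (1/8)·log₂(1/8) + (1/8)·log₂(1/8) + (1/4)·log₂(1/4)]
  = 0.3750 + 0.5000 + 0.3750 + 0.3750 + 0.3750 + 0.5000
  = 2.5000 bits

I(A;B) = H(A) + H(B) - H(A,B)
  = 1.5000 + 1.2988 - 2.5000
  = 0.2988 bits

I(A;B) = 0.2988 bits > I(P;Q) = 0.0059 bits, so (A, B) has the higher mutual information (stronger dependence).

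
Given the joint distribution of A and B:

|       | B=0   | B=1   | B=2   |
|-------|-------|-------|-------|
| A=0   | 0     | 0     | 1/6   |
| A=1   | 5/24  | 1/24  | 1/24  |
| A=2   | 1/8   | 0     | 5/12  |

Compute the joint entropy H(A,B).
H(A,B) = -Σ P(A,B) log₂ P(A,B), summed over the non-zero cells:
H(A,B) = -[(1/6)·log₂(1/6) + (5/24)·log₂(5/24) + (1/24)·log₂(1/24) + (1/24)·log₂(1/24) + (1/8)·log₂(1/8) + (5/12)·log₂(5/12)]
  = 0.4308 + 0.4715 + 0.1910 + 0.1910 + 0.3750 + 0.5263
  = 2.1856 bits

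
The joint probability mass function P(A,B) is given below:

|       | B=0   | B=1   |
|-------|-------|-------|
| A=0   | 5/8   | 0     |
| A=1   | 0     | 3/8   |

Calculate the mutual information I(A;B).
Marginal P(A) (row sums):
  P(A=0) = 5/8 + 0 = 5/8
  P(A=1) = 0 + 3/8 = 3/8
Marginal P(B) (column sums):
  P(B=0) = 5/8 + 0 = 5/8
  P(B=1) = 0 + 3/8 = 3/8

H(A) = -[(5/8)·log₂(5/8) + (3/8)·log₂(3/8)]
  = 0.4238 + 0.5306
  = 0.9544 bits
H(B) = -[(5/8)·log₂(5/8) + (3/8)·log₂(3/8)]
  = 0.4238 + 0.5306
  = 0.9544 bits
H(A,B) = -[(5/8)·log₂(5/8) + (3/8)·log₂(3/8)]
  = 0.4238 + 0.5306
  = 0.9544 bits

I(A;B) = H(A) + H(B) - H(A,B)
  = 0.9544 + 0.9544 - 0.9544
  = 0.9544 bits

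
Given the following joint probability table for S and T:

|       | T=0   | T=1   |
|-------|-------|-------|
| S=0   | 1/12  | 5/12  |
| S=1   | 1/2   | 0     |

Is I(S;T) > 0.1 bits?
Marginal P(S) (row sums):
  P(S=0) = 1/12 + 5/12 = 1/2
  P(S=1) = 1/2 + 0 = 1/2
Marginal P(T) (column sums):
  P(T=0) = 1/12 + 1/2 = 7/12
  P(T=1) = 5/12 + 0 = 5/12

H(S) = -[(1/2)·log₂(1/2) + (1/2)·log₂(1/2)]
  = 0.5000 + 0.5000
  = 1.0000 bits
H(T) = -[(7/12)·log₂(7/12) + (5/12)·log₂(5/12)]
  = 0.4536 + 0.5263
  = 0.9799 bits
H(S,T) = -[(1/12)·log₂(1/12) + (5/12)·log₂(5/12) + (1/2)·log₂(1/2)]
  = 0.2987 + 0.5263 + 0.5000
  = 1.3250 bits

I(S;T) = H(S) + H(T) - H(S,T)
  = 1.0000 + 0.9799 - 1.3250
  = 0.6549 bits

Yes. I(S;T) = 0.6549 bits, which is > 0.1 bits.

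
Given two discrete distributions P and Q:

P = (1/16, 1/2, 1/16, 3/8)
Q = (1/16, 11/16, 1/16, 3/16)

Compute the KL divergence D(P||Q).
D(P||Q) = Σ P(i) log₂(P(i)/Q(i))
  i=0: (1/16) × log₂((1/16)/(1/16)) = (1/16) × log₂(1) = 0.0000
  i=1: (1/2) × log₂((1/2)/(11/16)) = (1/2) × log₂(8/11) = -0.2297
  i=2: (1/16) × log₂((1/16)/(1/16)) = (1/16) × log₂(1) = 0.0000
  i=3: (3/8) × log₂((3/8)/(3/16)) = (3/8) × log₂(2) = 0.3750
D(P||Q) = 0.0000 - 0.2297 + 0.0000 + 0.3750
  = 0.1453 bits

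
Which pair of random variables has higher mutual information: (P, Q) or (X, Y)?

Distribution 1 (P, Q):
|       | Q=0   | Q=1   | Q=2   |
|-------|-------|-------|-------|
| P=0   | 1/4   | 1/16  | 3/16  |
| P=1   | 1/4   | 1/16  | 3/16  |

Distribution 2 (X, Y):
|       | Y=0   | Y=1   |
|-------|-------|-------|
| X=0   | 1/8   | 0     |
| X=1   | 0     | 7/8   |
Distribution 1 (P, Q):
Marginal P(P) (row sums):
  P(P=0) = 1/4 + 1/16 + 3/16 = 1/2
  P(P=1) = 1/4 + 1/16 + 3/16 = 1/2
Marginal P(Q) (column sums):
  P(Q=0) = 1/4 + 1/4 = 1/2
  P(Q=1) = 1/16 + 1/16 = 1/8
  P(Q=2) = 3/16 + 3/16 = 3/8

H(P) = -[(1/2)·log₂(1/2) + (1/2)·log₂(1/2)]
  = 0.5000 + 0.5000
  = 1.0000 bits
H(Q) = -[(1/2)·log₂(1/2) + (1/8)·log₂(1/8) + (3/8)·log₂(3/8)]
  = 0.5000 + 0.3750 + 0.5306
  = 1.4056 bits
H(P,Q) = -[(1/4)·log₂(1/4) + (1/16)·log₂(1/16) + (3/16)·log₂(3/16) + (1/4)·log₂(1/4) + (1/16)·log₂(1/16) + (3/16)·log₂(3/16)]
  = 0.5000 + 0.2500 + 0.4528 + 0.5000 + 0.2500 + 0.4528
  = 2.4056 bits

I(P;Q) = H(P) + H(Q) - H(P,Q)
  = 1.0000 + 1.4056 - 2.4056
  = 0.0000 bits

Distribution 2 (X, Y):
Marginal P(X) (row sums):
  P(X=0) = 1/8 + 0 = 1/8
  P(X=1) = 0 + 7/8 = 7/8
Marginal P(Y) (column sums):
  P(Y=0) = 1/8 + 0 = 1/8
  P(Y=1) = 0 + 7/8 = 7/8

H(X) = -[(1/8)·log₂(1/8) + (7/8)·log₂(7/8)]
  = 0.3750 + 0.1686
  = 0.5436 bits
H(Y) = -[(1/8)·log₂(1/8) + (7/8)·log₂(7/8)]
  = 0.3750 + 0.1686
  = 0.5436 bits
H(X,Y) = -[(1/8)·log₂(1/8) + (7/8)·log₂(7/8)]
  = 0.3750 + 0.1686
  = 0.5436 bits

I(X;Y) = H(X) + H(Y) - H(X,Y)
  = 0.5436 + 0.5436 - 0.5436
  = 0.5436 bits

I(X;Y) = 0.5436 bits > I(P;Q) = 0.0000 bits, so (X, Y) has the higher mutual information (stronger dependence).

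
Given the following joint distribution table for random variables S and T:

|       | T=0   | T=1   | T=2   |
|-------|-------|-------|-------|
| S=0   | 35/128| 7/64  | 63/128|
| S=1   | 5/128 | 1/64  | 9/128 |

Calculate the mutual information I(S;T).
Marginal P(S) (row sums):
  P(S=0) = 35/128 + 7/64 + 63/128 = 7/8
  P(S=1) = 5/128 + 1/64 + 9/128 = 1/8
Marginal P(T) (column sums):
  P(T=0) = 35/128 + 5/128 = 5/16
  P(T=1) = 7/64 + 1/64 = 1/8
  P(T=2) = 63/128 + 9/128 = 9/16

H(S) = -[(7/8)·log₂(7/8) + (1/8)·log₂(1/8)]
  = 0.1686 + 0.3750
  = 0.5436 bits
H(T) = -[(5/16)·log₂(5/16) + (1/8)·log₂(1/8) + (9/16)·log₂(9/16)]
  = 0.5244 + 0.3750 + 0.4669
  = 1.3663 bits
H(S,T) = -[(35/128)·log₂(35/128) + (7/64)·log₂(7/64) + (63/128)·log₂(63/128) + (5/128)·log₂(5/128) + (1/64)·log₂(1/64) + (9/128)·log₂(9/128)]
  = 0.5115 + 0.3492 + 0.5034 + 0.1827 + 0.0938 + 0.2693
  = 1.9099 bits

I(S;T) = H(S) + H(T) - H(S,T)
  = 0.5436 + 1.3663 - 1.9099
  = 0.0000 bits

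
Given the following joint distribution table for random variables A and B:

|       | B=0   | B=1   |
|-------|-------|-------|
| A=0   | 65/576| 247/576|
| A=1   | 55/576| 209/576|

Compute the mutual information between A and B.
Marginal P(A) (row sums):
  P(A=0) = 65/576 + 247/576 = 13/24
  P(A=1) = 55/576 + 209/576 = 11/24
Marginal P(B) (column sums):
  P(B=0) = 65/576 + 55/576 = 5/24
  P(B=1) = 247/576 + 209/576 = 19/24

H(A) = -[(13/24)·log₂(13/24) + (11/24)·log₂(11/24)]
  = 0.4791 + 0.5159
  = 0.9950 bits
H(B) = -[(5/24)·log₂(5/24) + (19/24)·log₂(19/24)]
  = 0.4715 + 0.2668
  = 0.7383 bits
H(A,B) = -[(65/576)·log₂(65/576) + (247/576)·log₂(247/576) + (55/576)·log₂(55/576) + (209/576)·log₂(209/576)]
  = 0.3552 + 0.5238 + 0.3236 + 0.5307
  = 1.7333 bits

I(A;B) = H(A) + H(B) - H(A,B)
  = 0.9950 + 0.7383 - 1.7333
  = 0.0000 bits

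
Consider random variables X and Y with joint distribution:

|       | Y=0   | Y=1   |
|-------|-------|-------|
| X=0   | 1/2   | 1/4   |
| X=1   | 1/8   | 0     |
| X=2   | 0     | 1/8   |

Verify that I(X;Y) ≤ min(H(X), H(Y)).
Marginal P(X) (row sums):
  P(X=0) = 1/2 + 1/4 = 3/4
  P(X=1) = 1/8 + 0 = 1/8
  P(X=2) = 0 + 1/8 = 1/8
Marginal P(Y) (column sums):
  P(Y=0) = 1/2 + 1/8 + 0 = 5/8
  P(Y=1) = 1/4 + 0 + 1/8 = 3/8

H(X) = -[(3/4)·log₂(3/4) + (1/8)·log₂(1/8) + (1/8)·log₂(1/8)]
  = 0.3113 + 0.3750 + 0.3750
  = 1.0613 bits
H(Y) = -[(5/8)·log₂(5/8) + (3/8)·log₂(3/8)]
  = 0.4238 + 0.5306
  = 0.9544 bits
H(X,Y) = -[(1/2)·log₂(1/2) + (1/4)·log₂(1/4) + (1/8)·log₂(1/8) + (1/8)·log₂(1/8)]
  = 0.5000 + 0.5000 + 0.3750 + 0.3750
  = 1.7500 bits

I(X;Y) = H(X) + H(Y) - H(X,Y)
  = 1.0613 + 0.9544 - 1.7500
  = 0.2657 bits

min(H(X), H(Y)) = min(1.0613, 0.9544) = 0.9544 bits
Since 0.2657 ≤ 0.9544, the bound is satisfied ✓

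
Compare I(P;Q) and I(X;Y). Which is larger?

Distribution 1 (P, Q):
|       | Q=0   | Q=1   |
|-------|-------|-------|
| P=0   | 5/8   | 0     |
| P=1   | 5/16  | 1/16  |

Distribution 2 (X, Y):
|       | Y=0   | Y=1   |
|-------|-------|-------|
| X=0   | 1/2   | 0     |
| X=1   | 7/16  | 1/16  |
Distribution 1 (P, Q):
Marginal P(P) (row sums):
  P(P=0) = 5/8 + 0 = 5/8
  P(P=1) = 5/16 + 1/16 = 3/8
Marginal P(Q) (column sums):
  P(Q=0) = 5/8 + 5/16 = 15/16
  P(Q=1) = 0 + 1/16 = 1/16

H(P) = -[(5/8)·log₂(5/8) + (3/8)·log₂(3/8)]
  = 0.4238 + 0.5306
  = 0.9544 bits
H(Q) = -[(15/16)·log₂(15/16) + (1/16)·log₂(1/16)]
  = 0.0873 + 0.2500
  = 0.3373 bits
H(P,Q) = -[(5/8)·log₂(5/8) + (5/16)·log₂(5/16) + (1/16)·log₂(1/16)]
  = 0.4238 + 0.5244 + 0.2500
  = 1.1982 bits

I(P;Q) = H(P) + H(Q) - H(P,Q)
  = 0.9544 + 0.3373 - 1.1982
  = 0.0935 bits

Distribution 2 (X, Y):
Marginal P(X) (row sums):
  P(X=0) = 1/2 + 0 = 1/2
  P(X=1) = 7/16 + 1/16 = 1/2
Marginal P(Y) (column sums):
  P(Y=0) = 1/2 + 7/16 = 15/16
  P(Y=1) = 0 + 1/16 = 1/16

H(X) = -[(1/2)·log₂(1/2) + (1/2)·log₂(1/2)]
  = 0.5000 + 0.5000
  = 1.0000 bits
H(Y) = -[(15/16)·log₂(15/16) + (1/16)·log₂(1/16)]
  = 0.0873 + 0.2500
  = 0.3373 bits
H(X,Y) = -[(1/2)·log₂(1/2) + (7/16)·log₂(7/16) + (1/16)·log₂(1/16)]
  = 0.5000 + 0.5218 + 0.2500
  = 1.2718 bits

I(X;Y) = H(X) + H(Y) - H(X,Y)
  = 1.0000 + 0.3373 - 1.2718
  = 0.0655 bits

I(P;Q) = 0.0935 bits > I(X;Y) = 0.0655 bits, so (P, Q) has the higher mutual information (stronger dependence).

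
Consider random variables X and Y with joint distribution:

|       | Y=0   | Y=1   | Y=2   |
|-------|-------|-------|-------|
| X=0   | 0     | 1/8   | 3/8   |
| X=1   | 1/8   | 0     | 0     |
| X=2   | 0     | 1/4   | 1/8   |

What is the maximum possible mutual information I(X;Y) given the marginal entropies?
The upper bound on mutual information is I(X;Y) ≤ min(H(X), H(Y)).

Marginal P(X) (row sums):
  P(X=0) = 0 + 1/8 + 3/8 = 1/2
  P(X=1) = 1/8 + 0 + 0 = 1/8
  P(X=2) = 0 + 1/4 + 1/8 = 3/8
Marginal P(Y) (column sums):
  P(Y=0) = 0 + 1/8 + 0 = 1/8
  P(Y=1) = 1/8 + 0 + 1/4 = 3/8
  P(Y=2) = 3/8 + 0 + 1/8 = 1/2

H(X) = -[(1/2)·log₂(1/2) + (1/8)·log₂(1/8) + (3/8)·log₂(3/8)]
  = 0.5000 + 0.3750 + 0.5306
  = 1.4056 bits
H(Y) = -[(1/8)·log₂(1/8) + (3/8)·log₂(3/8) + (1/2)·log₂(1/2)]
  = 0.3750 + 0.5306 + 0.5000
  = 1.4056 bits

Maximum possible I(X;Y) = min(1.4056, 1.4056) = 1.4056 bits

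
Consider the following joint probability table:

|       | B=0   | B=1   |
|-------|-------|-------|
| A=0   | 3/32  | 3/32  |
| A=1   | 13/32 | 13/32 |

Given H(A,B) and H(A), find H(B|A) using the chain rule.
From the chain rule: H(A,B) = H(A) + H(B|A)
Therefore: H(B|A) = H(A,B) - H(A)

H(A,B) = -[(3/32)·log₂(3/32) + (3/32)·log₂(3/32) + (13/32)·log₂(13/32) + (13/32)·log₂(13/32)]
  = 0.3202 + 0.3202 + 0.5279 + 0.5279
  = 1.6962 bits
Marginal P(A) (row sums):
  P(A=0) = 3/32 + 3/32 = 3/16
  P(A=1) = 13/32 + 13/32 = 13/16
H(A) = -[(3/16)·log₂(3/16) + (13/16)·log₂(13/16)]
  = 0.4528 + 0.2434
  = 0.6962 bits

H(B|A) = 1.6962 - 0.6962 = 1.0000 bits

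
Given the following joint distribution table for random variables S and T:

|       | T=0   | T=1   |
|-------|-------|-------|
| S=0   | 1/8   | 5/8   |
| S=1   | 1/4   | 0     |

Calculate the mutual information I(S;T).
Marginal P(S) (row sums):
  P(S=0) = 1/8 + 5/8 = 3/4
  P(S=1) = 1/4 + 0 = 1/4
Marginal P(T) (column sums):
  P(T=0) = 1/8 + 1/4 = 3/8
  P(T=1) = 5/8 + 0 = 5/8

H(S) = -[(3/4)·log₂(3/4) + (1/4)·log₂(1/4)]
  = 0.3113 + 0.5000
  = 0.8113 bits
H(T) = -[(3/8)·log₂(3/8) + (5/8)·log₂(5/8)]
  = 0.5306 + 0.4238
  = 0.9544 bits
H(S,T) = -[(1/8)·log₂(1/8) + (5/8)·log₂(5/8) + (1/4)·log₂(1/4)]
  = 0.3750 + 0.4238 + 0.5000
  = 1.2988 bits

I(S;T) = H(S) + H(T) - H(S,T)
  = 0.8113 + 0.9544 - 1.2988
  = 0.4669 bits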